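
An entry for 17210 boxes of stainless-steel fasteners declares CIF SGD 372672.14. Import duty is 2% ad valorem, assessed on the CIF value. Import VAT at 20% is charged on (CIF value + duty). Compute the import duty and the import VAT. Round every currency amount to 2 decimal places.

Import duty = 372672.14 × 2% = 7453.44
VAT base = CIF + duty = 372672.14 + 7453.44 = 380125.58
Import VAT = 380125.58 × 20% = 76025.12

Import duty: SGD 7453.44; import VAT: SGD 76025.12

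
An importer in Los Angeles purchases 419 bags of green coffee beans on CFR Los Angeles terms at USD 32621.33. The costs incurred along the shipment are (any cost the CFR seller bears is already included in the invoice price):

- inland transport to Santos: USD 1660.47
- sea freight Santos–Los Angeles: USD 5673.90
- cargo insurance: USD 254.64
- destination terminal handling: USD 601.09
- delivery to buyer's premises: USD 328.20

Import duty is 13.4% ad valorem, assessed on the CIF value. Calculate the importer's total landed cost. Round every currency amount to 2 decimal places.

CFR: the seller pays costs through ocean freight to the destination port, but not insurance.
Already in the invoice (seller's account under CFR): inland to port, freight — exclude.
CIF value = CFR price + insurance = 32621.33 + 254.64 = 32875.97
Import duty = 32875.97 × 13.4% = 4405.38
Buyer bears: insurance 254.64 + destination terminal 601.09 + delivery 328.20 + duty 4405.38 = 5589.31
Landed cost = invoice 32621.33 + 5589.31 = 38210.64

Total landed cost: USD 38210.64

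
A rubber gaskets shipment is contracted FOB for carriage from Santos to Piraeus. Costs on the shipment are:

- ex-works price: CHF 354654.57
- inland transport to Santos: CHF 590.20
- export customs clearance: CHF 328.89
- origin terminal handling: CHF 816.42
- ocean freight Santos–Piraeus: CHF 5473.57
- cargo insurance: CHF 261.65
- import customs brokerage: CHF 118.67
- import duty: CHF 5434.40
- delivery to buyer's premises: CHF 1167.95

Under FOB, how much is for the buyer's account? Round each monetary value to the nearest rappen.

Buyer's account: CHF 12456.24

FOB: the seller bears costs until goods are on board at the origin port; the buyer bears freight, insurance and all costs thereafter.
Seller's account: goods 354654.57 + inland to port 590.20 + export clearance 328.89 + origin terminal 816.42 = 356390.08
Buyer's account: freight 5473.57 + insurance 261.65 + brokerage 118.67 + duty 5434.40 + delivery 1167.95 = 12456.24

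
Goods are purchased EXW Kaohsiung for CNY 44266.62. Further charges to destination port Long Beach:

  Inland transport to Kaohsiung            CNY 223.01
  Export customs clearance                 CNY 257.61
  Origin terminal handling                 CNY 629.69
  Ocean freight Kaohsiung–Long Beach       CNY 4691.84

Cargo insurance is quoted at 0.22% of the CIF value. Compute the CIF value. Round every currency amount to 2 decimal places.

Let C be the CIF value. C = EXW price + pre-shipment costs + freight + 0.22% × C
C − 0.22% × C = 44266.62 + 223.01 + 257.61 + 629.69 + 4691.84
0.9978 × C = 50068.77
C = 50068.77 / 0.9978 = 50179.16
Insurance premium = 0.22% × 50179.16 = 110.39

CIF value: CNY 50179.16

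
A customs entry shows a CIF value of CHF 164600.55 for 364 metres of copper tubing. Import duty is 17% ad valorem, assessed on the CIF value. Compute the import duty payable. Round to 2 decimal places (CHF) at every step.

Import duty = 164600.55 × 17% = 27982.09

Import duty: CHF 27982.09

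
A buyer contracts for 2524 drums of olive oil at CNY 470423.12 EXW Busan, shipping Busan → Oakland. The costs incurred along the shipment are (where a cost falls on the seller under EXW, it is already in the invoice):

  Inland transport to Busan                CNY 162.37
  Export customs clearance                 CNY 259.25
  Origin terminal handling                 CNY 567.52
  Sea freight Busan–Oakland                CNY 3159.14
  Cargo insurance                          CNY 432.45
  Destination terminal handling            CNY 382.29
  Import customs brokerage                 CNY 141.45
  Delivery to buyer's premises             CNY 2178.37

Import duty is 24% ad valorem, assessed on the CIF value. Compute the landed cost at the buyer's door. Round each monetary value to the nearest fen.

Total landed cost: CNY 591706.88

EXW: the seller makes goods available at their premises; the buyer bears all onward costs.
CIF value = EXW price + inland to port + export clearance + origin terminal + freight + insurance = 470423.12 + 162.37 + 259.25 + 567.52 + 3159.14 + 432.45 = 475003.85
Import duty = 475003.85 × 24% = 114000.92
Buyer bears: inland to port 162.37 + export clearance 259.25 + origin terminal 567.52 + freight 3159.14 + insurance 432.45 + destination terminal 382.29 + brokerage 141.45 + delivery 2178.37 + duty 114000.92 = 121283.76
Landed cost = invoice 470423.12 + 121283.76 = 591706.88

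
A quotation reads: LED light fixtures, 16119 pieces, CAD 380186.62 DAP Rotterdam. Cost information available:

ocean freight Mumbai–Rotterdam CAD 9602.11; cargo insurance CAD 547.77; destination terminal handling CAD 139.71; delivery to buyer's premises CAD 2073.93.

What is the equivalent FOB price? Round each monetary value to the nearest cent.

FOB price: CAD 367823.10

From DAP to FOB, the seller no longer bears: freight, insurance, destination terminal, delivery.
FOB price = 380186.62 − 9602.11 − 547.77 − 139.71 − 2073.93 = 367823.10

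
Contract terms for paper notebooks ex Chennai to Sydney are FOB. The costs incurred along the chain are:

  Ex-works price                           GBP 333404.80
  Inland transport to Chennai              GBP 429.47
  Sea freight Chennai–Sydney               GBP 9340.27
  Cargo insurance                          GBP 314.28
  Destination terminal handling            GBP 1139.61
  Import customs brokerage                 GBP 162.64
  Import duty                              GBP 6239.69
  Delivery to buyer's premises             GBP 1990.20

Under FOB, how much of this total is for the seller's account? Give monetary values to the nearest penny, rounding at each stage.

FOB: the seller bears costs until goods are on board at the origin port; the buyer bears freight, insurance and all costs thereafter.
Seller's account: goods 333404.80 + inland to port 429.47 = 333834.27
Buyer's account: freight 9340.27 + insurance 314.28 + destination terminal 1139.61 + brokerage 162.64 + duty 6239.69 + delivery 1990.20 = 19186.69

Seller's account: GBP 333834.27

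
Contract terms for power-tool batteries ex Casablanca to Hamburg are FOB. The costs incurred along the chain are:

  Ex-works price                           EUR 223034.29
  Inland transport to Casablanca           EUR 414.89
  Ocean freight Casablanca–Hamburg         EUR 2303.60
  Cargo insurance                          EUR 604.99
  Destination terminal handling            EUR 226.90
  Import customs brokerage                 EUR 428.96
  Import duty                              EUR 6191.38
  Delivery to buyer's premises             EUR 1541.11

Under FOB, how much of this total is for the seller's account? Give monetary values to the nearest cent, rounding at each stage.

Seller's account: EUR 223449.18

FOB: the seller bears costs until goods are on board at the origin port; the buyer bears freight, insurance and all costs thereafter.
Seller's account: goods 223034.29 + inland to port 414.89 = 223449.18
Buyer's account: freight 2303.60 + insurance 604.99 + destination terminal 226.90 + brokerage 428.96 + duty 6191.38 + delivery 1541.11 = 11296.94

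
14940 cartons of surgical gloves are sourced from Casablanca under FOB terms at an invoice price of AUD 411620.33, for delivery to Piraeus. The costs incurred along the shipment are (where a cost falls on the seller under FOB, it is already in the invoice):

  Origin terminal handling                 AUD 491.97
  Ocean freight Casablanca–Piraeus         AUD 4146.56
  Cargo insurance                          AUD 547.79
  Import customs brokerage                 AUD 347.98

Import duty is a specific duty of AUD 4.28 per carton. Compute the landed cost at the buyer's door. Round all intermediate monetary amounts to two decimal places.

FOB: the seller bears costs until goods are on board at the origin port; the buyer bears freight, insurance and all costs thereafter.
Already in the invoice (seller's account under FOB): origin terminal — exclude.
CIF value = FOB price + freight + insurance = 411620.33 + 4146.56 + 547.79 = 416314.68
Import duty = 14940 × 4.28 = 63943.20
Buyer bears: freight 4146.56 + insurance 547.79 + brokerage 347.98 + duty 63943.20 = 68985.53
Landed cost = invoice 411620.33 + 68985.53 = 480605.86

Total landed cost: AUD 480605.86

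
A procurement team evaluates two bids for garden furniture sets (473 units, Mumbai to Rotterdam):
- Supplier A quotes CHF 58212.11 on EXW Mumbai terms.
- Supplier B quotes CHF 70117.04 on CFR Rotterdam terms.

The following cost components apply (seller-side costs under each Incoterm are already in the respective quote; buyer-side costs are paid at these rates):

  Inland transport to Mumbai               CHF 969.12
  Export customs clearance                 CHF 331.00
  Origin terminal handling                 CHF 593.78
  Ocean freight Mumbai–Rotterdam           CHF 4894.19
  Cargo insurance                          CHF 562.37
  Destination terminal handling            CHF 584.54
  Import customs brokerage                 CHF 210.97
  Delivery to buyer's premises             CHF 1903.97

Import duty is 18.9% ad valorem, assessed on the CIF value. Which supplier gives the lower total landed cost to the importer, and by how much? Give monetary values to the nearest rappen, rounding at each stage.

Supplier A (EXW):
CIF value = EXW price + inland to port + export clearance + origin terminal + freight + insurance = 58212.11 + 969.12 + 331.00 + 593.78 + 4894.19 + 562.37 = 65562.57
Import duty = 65562.57 × 18.9% = 12391.33
Buyer bears (A): 969.12 + 331.00 + 593.78 + 4894.19 + 562.37 + 584.54 + 210.97 + 1903.97 = 10049.94
Landed cost (A) = invoice 58212.11 + 10049.94 + duty 12391.33 = 80653.38
Supplier B (CFR):
CIF value = CFR price + insurance = 70117.04 + 562.37 = 70679.41
Import duty = 70679.41 × 18.9% = 13358.41
Buyer bears (B): 562.37 + 584.54 + 210.97 + 1903.97 = 3261.85
Landed cost (B) = invoice 70117.04 + 3261.85 + duty 13358.41 = 86737.30
Difference = |80653.38 − 86737.30| = 6083.92

Supplier A is cheaper by CHF 6083.92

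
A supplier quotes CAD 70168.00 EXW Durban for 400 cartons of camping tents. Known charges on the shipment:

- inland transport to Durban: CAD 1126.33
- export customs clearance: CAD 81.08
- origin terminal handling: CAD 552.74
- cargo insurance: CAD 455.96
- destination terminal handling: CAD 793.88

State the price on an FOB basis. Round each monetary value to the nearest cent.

Not relevant to the conversion: destination terminal, insurance — on the buyer under both terms; not part of either seller's price.
From EXW to FOB, the seller additionally bears: inland to port, export clearance, origin terminal.
FOB price = 70168.00 + 1126.33 + 81.08 + 552.74 = 71928.15

FOB price: CAD 71928.15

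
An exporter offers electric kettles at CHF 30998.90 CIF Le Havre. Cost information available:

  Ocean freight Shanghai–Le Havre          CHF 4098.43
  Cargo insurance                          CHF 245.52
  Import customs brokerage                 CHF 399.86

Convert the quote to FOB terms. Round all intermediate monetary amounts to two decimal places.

Not relevant to the conversion: brokerage — on the buyer under both terms; not part of either seller's price.
From CIF to FOB, the seller no longer bears: freight, insurance.
FOB price = 30998.90 − 4098.43 − 245.52 = 26654.95

FOB price: CHF 26654.95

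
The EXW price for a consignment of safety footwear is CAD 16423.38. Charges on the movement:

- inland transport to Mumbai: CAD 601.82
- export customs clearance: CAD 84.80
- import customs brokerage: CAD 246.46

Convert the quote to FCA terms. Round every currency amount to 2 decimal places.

Not relevant to the conversion: brokerage — on the buyer under both terms; not part of either seller's price.
From EXW to FCA, the seller additionally bears: inland to port, export clearance.
FCA price = 16423.38 + 601.82 + 84.80 = 17110.00

FCA price: CAD 17110.00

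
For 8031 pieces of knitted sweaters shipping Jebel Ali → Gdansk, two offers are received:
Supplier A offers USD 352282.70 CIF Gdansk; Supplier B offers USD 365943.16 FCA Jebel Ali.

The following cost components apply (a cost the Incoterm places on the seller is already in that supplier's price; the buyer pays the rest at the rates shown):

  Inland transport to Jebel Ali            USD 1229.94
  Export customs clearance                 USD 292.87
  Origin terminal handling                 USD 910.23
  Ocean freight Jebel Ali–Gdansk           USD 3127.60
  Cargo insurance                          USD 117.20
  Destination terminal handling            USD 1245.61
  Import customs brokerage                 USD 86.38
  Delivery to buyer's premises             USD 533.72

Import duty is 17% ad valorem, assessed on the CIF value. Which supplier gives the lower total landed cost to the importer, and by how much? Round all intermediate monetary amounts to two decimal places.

Supplier A (CIF):
The CIF price already equals the CIF value: 352282.70
Import duty = 352282.70 × 17% = 59888.06
Buyer bears (A): 1245.61 + 86.38 + 533.72 = 1865.71
Landed cost (A) = invoice 352282.70 + 1865.71 + duty 59888.06 = 414036.47
Supplier B (FCA):
CIF value = FCA price + origin terminal + freight + insurance = 365943.16 + 910.23 + 3127.60 + 117.20 = 370098.19
Import duty = 370098.19 × 17% = 62916.69
Buyer bears (B): 910.23 + 3127.60 + 117.20 + 1245.61 + 86.38 + 533.72 = 6020.74
Landed cost (B) = invoice 365943.16 + 6020.74 + duty 62916.69 = 434880.59
Difference = |414036.47 − 434880.59| = 20844.12

Supplier A is cheaper by USD 20844.12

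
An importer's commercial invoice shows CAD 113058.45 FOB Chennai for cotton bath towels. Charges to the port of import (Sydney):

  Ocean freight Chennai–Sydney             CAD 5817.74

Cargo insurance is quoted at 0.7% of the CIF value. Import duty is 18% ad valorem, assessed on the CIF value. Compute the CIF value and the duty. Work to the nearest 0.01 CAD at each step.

Let C be the CIF value. C = FOB price + freight + 0.7% × C
C − 0.7% × C = 113058.45 + 5817.74
0.993 × C = 118876.19
C = 118876.19 / 0.993 = 119714.19
Insurance premium = 0.7% × 119714.19 = 838.00
Import duty = 119714.19 × 18% = 21548.55

CIF value: CAD 119714.19; import duty: CAD 21548.55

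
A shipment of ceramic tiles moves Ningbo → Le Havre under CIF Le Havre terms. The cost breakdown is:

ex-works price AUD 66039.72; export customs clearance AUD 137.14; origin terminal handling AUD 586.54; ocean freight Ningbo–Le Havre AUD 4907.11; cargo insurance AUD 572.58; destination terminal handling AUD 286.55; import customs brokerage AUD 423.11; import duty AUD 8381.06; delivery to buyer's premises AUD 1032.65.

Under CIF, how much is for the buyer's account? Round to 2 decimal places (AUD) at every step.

Buyer's account: AUD 10123.37

CIF: the seller pays costs through ocean freight and marine insurance to the destination port.
Seller's account: goods 66039.72 + export clearance 137.14 + origin terminal 586.54 + freight 4907.11 + insurance 572.58 = 72243.09
Buyer's account: destination terminal 286.55 + brokerage 423.11 + duty 8381.06 + delivery 1032.65 = 10123.37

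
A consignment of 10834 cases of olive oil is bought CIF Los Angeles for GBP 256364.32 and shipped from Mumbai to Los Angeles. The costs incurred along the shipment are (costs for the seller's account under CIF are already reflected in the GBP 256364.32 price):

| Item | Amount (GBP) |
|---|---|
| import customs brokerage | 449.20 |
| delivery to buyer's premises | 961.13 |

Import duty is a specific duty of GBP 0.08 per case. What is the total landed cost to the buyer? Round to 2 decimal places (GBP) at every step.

Total landed cost: GBP 258641.37

CIF: the seller pays costs through ocean freight and marine insurance to the destination port.
The CIF price already equals the CIF value: 256364.32
Import duty = 10834 × 0.08 = 866.72
Buyer bears: brokerage 449.20 + delivery 961.13 + duty 866.72 = 2277.05
Landed cost = invoice 256364.32 + 2277.05 = 258641.37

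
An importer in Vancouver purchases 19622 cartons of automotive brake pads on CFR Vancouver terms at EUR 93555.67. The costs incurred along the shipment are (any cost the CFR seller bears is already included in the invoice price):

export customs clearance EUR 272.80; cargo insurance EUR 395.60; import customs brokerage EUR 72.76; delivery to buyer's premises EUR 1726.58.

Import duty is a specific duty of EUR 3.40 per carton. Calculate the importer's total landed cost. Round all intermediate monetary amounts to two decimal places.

Total landed cost: EUR 162465.41

CFR: the seller pays costs through ocean freight to the destination port, but not insurance.
Already in the invoice (seller's account under CFR): export clearance — exclude.
CIF value = CFR price + insurance = 93555.67 + 395.60 = 93951.27
Import duty = 19622 × 3.40 = 66714.80
Buyer bears: insurance 395.60 + brokerage 72.76 + delivery 1726.58 + duty 66714.80 = 68909.74
Landed cost = invoice 93555.67 + 68909.74 = 162465.41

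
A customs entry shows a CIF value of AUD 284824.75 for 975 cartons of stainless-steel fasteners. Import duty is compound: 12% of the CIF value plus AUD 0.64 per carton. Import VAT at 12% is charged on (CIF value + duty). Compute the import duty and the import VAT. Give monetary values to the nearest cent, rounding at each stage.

Ad valorem component: 284824.75 × 12% = 34178.97
Specific component: 975 × 0.64 = 624.00
Import duty = 34178.97 + 624.00 = 34802.97
VAT base = CIF + duty = 284824.75 + 34802.97 = 319627.72
Import VAT = 319627.72 × 12% = 38355.33

Import duty: AUD 34802.97; import VAT: AUD 38355.33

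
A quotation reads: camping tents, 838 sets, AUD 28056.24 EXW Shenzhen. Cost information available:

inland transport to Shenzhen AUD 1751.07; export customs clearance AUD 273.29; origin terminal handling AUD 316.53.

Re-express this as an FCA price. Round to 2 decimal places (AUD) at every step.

FCA price: AUD 30080.60

Not relevant to the conversion: origin terminal — on the buyer under both terms; not part of either seller's price.
From EXW to FCA, the seller additionally bears: inland to port, export clearance.
FCA price = 28056.24 + 1751.07 + 273.29 = 30080.60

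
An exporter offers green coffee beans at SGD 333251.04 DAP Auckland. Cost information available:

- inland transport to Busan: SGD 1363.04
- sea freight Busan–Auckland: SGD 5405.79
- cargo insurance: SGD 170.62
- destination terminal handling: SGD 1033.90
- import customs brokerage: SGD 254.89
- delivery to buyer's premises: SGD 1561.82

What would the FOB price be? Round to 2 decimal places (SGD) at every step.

Not relevant to the conversion: inland to port — on the seller under both DAP and FOB; already in the DAP price and stays in the FOB price. brokerage — on the buyer under both terms; not part of either seller's price.
From DAP to FOB, the seller no longer bears: freight, insurance, destination terminal, delivery.
FOB price = 333251.04 − 5405.79 − 170.62 − 1033.90 − 1561.82 = 325078.91

FOB price: SGD 325078.91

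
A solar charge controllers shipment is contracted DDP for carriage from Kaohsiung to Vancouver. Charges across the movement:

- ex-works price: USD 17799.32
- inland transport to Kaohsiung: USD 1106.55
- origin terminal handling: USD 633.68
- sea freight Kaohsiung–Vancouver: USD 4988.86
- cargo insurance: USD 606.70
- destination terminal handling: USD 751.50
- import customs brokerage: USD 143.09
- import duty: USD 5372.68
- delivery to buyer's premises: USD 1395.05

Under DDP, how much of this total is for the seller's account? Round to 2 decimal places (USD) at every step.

DDP: the seller bears all costs including import duty.
Seller's account: goods 17799.32 + inland to port 1106.55 + origin terminal 633.68 + freight 4988.86 + insurance 606.70 + destination terminal 751.50 + brokerage 143.09 + duty 5372.68 + delivery 1395.05 = 32797.43
Buyer's account: 0.00

Seller's account: USD 32797.43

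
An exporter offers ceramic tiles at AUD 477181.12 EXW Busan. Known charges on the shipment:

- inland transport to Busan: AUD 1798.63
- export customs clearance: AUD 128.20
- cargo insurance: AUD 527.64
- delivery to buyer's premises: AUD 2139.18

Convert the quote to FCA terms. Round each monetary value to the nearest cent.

Not relevant to the conversion: insurance, delivery — on the buyer under both terms; not part of either seller's price.
From EXW to FCA, the seller additionally bears: inland to port, export clearance.
FCA price = 477181.12 + 1798.63 + 128.20 = 479107.95

FCA price: AUD 479107.95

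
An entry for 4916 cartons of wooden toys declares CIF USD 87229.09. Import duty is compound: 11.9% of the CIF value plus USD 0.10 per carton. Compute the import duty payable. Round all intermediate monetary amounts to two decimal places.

Import duty: USD 10871.86

Ad valorem component: 87229.09 × 11.9% = 10380.26
Specific component: 4916 × 0.10 = 491.60
Import duty = 10380.26 + 491.60 = 10871.86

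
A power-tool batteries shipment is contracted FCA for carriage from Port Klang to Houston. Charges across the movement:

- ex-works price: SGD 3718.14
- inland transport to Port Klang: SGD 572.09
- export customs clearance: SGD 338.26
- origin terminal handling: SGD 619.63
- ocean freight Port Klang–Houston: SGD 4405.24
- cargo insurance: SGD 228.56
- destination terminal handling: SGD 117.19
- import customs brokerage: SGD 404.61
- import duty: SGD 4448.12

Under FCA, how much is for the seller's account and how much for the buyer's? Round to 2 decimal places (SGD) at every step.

FCA: the seller delivers export-cleared goods to the carrier; the buyer bears costs from that point.
Seller's account: goods 3718.14 + inland to port 572.09 + export clearance 338.26 = 4628.49
Buyer's account: origin terminal 619.63 + freight 4405.24 + insurance 228.56 + destination terminal 117.19 + brokerage 404.61 + duty 4448.12 = 10223.35

Seller: SGD 4628.49; buyer: SGD 10223.35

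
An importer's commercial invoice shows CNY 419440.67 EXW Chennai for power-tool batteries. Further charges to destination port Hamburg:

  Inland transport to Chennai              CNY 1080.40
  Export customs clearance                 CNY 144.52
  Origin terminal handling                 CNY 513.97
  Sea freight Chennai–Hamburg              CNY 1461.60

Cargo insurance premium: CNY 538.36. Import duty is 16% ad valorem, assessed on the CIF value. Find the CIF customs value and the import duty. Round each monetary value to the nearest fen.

CIF value: CNY 423179.52; import duty: CNY 67708.72

CIF = EXW price + pre-shipment costs + freight + insurance
CIF = 419440.67 + 1080.40 + 144.52 + 513.97 + 1461.60 + 538.36 = 423179.52
Import duty = 423179.52 × 16% = 67708.72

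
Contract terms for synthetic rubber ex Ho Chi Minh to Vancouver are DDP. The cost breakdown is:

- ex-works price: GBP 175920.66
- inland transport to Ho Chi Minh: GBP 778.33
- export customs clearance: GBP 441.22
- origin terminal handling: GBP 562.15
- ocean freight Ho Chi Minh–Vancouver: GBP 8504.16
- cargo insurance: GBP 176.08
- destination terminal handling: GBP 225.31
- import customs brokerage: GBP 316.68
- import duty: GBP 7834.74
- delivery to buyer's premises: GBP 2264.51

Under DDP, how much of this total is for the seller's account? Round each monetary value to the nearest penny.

DDP: the seller bears all costs including import duty.
Seller's account: goods 175920.66 + inland to port 778.33 + export clearance 441.22 + origin terminal 562.15 + freight 8504.16 + insurance 176.08 + destination terminal 225.31 + brokerage 316.68 + duty 7834.74 + delivery 2264.51 = 197023.84
Buyer's account: 0.00

Seller's account: GBP 197023.84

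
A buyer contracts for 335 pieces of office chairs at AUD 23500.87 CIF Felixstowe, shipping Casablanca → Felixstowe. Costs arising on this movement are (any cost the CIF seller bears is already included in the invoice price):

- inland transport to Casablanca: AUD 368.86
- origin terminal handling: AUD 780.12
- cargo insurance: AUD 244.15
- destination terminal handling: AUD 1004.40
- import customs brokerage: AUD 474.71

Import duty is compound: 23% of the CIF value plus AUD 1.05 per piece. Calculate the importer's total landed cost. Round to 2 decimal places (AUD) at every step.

CIF: the seller pays costs through ocean freight and marine insurance to the destination port.
Already in the invoice (seller's account under CIF): inland to port, origin terminal, insurance — exclude.
The CIF price already equals the CIF value: 23500.87
Ad valorem component: 23500.87 × 23% = 5405.20
Specific component: 335 × 1.05 = 351.75
Import duty = 5405.20 + 351.75 = 5756.95
Buyer bears: destination terminal 1004.40 + brokerage 474.71 + duty 5756.95 = 7236.06
Landed cost = invoice 23500.87 + 7236.06 = 30736.93

Total landed cost: AUD 30736.93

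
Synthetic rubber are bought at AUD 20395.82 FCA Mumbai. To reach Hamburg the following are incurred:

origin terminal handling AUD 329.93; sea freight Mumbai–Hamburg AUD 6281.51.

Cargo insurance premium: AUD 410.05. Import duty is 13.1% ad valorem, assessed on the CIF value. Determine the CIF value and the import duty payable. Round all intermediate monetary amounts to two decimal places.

CIF = FCA price + pre-shipment costs + freight + insurance
CIF = 20395.82 + 329.93 + 6281.51 + 410.05 = 27417.31
Import duty = 27417.31 × 13.1% = 3591.67

CIF value: AUD 27417.31; import duty: AUD 3591.67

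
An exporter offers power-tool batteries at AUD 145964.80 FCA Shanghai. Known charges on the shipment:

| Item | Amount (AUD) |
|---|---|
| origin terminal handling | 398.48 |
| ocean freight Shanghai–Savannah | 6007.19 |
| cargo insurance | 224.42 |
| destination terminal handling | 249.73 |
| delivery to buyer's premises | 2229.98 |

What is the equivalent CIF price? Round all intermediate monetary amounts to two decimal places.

Not relevant to the conversion: destination terminal, delivery — on the buyer under both terms; not part of either seller's price.
From FCA to CIF, the seller additionally bears: origin terminal, freight, insurance.
CIF price = 145964.80 + 398.48 + 6007.19 + 224.42 = 152594.89

CIF price: AUD 152594.89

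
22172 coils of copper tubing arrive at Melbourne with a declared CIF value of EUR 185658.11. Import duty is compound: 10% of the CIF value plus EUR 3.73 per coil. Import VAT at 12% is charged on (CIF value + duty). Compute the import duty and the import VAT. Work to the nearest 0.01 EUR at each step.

Import duty: EUR 101267.37; import VAT: EUR 34431.06

Ad valorem component: 185658.11 × 10% = 18565.81
Specific component: 22172 × 3.73 = 82701.56
Import duty = 18565.81 + 82701.56 = 101267.37
VAT base = CIF + duty = 185658.11 + 101267.37 = 286925.48
Import VAT = 286925.48 × 12% = 34431.06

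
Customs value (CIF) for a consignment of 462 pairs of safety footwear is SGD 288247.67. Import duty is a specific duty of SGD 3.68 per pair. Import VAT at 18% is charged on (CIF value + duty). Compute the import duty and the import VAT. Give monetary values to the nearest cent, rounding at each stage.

Import duty: SGD 1700.16; import VAT: SGD 52190.61

Import duty = 462 × 3.68 = 1700.16
VAT base = CIF + duty = 288247.67 + 1700.16 = 289947.83
Import VAT = 289947.83 × 18% = 52190.61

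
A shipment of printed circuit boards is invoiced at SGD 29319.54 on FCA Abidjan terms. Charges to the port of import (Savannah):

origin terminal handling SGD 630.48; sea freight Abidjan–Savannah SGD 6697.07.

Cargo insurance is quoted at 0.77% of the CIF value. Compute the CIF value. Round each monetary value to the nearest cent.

Let C be the CIF value. C = FCA price + pre-shipment costs + freight + 0.77% × C
C − 0.77% × C = 29319.54 + 630.48 + 6697.07
0.9923 × C = 36647.09
C = 36647.09 / 0.9923 = 36931.46
Insurance premium = 0.77% × 36931.46 = 284.37

CIF value: SGD 36931.46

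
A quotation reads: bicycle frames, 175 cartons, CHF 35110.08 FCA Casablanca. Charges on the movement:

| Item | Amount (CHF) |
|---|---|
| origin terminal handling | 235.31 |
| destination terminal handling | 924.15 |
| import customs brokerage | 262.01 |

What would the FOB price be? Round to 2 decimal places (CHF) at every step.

FOB price: CHF 35345.39

Not relevant to the conversion: destination terminal, brokerage — on the buyer under both terms; not part of either seller's price.
From FCA to FOB, the seller additionally bears: origin terminal.
FOB price = 35110.08 + 235.31 = 35345.39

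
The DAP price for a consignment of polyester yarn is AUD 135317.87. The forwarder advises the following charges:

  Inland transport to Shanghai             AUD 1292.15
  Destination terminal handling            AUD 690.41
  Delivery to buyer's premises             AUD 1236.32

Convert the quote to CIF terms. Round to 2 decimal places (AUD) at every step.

CIF price: AUD 133391.14

Not relevant to the conversion: inland to port — on the seller under both DAP and CIF; already in the DAP price and stays in the CIF price.
From DAP to CIF, the seller no longer bears: destination terminal, delivery.
CIF price = 135317.87 − 690.41 − 1236.32 = 133391.14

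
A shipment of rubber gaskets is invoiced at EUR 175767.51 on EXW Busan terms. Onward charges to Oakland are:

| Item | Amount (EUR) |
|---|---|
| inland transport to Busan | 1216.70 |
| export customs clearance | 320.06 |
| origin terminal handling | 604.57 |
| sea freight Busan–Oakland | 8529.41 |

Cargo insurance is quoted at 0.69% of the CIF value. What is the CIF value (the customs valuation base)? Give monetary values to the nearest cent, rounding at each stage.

Let C be the CIF value. C = EXW price + pre-shipment costs + freight + 0.69% × C
C − 0.69% × C = 175767.51 + 1216.70 + 320.06 + 604.57 + 8529.41
0.9931 × C = 186438.25
C = 186438.25 / 0.9931 = 187733.61
Insurance premium = 0.69% × 187733.61 = 1295.36

CIF value: EUR 187733.61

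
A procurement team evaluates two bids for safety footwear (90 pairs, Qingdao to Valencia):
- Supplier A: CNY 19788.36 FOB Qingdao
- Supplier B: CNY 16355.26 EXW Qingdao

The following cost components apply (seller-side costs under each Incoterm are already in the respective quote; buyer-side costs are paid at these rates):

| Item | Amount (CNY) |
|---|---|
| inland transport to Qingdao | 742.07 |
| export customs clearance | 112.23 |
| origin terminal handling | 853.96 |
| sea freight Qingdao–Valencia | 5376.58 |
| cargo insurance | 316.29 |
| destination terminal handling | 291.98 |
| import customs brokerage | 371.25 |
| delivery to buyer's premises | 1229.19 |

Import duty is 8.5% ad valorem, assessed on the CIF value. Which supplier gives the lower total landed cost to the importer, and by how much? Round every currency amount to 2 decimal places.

Supplier B is cheaper by CNY 1871.45

Supplier A (FOB):
CIF value = FOB price + freight + insurance = 19788.36 + 5376.58 + 316.29 = 25481.23
Import duty = 25481.23 × 8.5% = 2165.90
Buyer bears (A): 5376.58 + 316.29 + 291.98 + 371.25 + 1229.19 = 7585.29
Landed cost (A) = invoice 19788.36 + 7585.29 + duty 2165.90 = 29539.55
Supplier B (EXW):
CIF value = EXW price + inland to port + export clearance + origin terminal + freight + insurance = 16355.26 + 742.07 + 112.23 + 853.96 + 5376.58 + 316.29 = 23756.39
Import duty = 23756.39 × 8.5% = 2019.29
Buyer bears (B): 742.07 + 112.23 + 853.96 + 5376.58 + 316.29 + 291.98 + 371.25 + 1229.19 = 9293.55
Landed cost (B) = invoice 16355.26 + 9293.55 + duty 2019.29 = 27668.10
Difference = |29539.55 − 27668.10| = 1871.45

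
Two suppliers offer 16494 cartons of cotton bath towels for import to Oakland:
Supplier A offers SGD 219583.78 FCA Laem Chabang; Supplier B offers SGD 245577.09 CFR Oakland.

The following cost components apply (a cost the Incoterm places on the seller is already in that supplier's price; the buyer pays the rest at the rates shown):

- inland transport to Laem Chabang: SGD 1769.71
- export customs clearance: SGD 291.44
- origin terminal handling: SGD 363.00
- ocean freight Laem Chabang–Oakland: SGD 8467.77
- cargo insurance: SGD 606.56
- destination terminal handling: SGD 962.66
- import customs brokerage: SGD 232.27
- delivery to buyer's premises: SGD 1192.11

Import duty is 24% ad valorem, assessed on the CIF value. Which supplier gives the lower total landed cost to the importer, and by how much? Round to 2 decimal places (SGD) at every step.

Supplier A is cheaper by SGD 21281.55

Supplier A (FCA):
CIF value = FCA price + origin terminal + freight + insurance = 219583.78 + 363.00 + 8467.77 + 606.56 = 229021.11
Import duty = 229021.11 × 24% = 54965.07
Buyer bears (A): 363.00 + 8467.77 + 606.56 + 962.66 + 232.27 + 1192.11 = 11824.37
Landed cost (A) = invoice 219583.78 + 11824.37 + duty 54965.07 = 286373.22
Supplier B (CFR):
CIF value = CFR price + insurance = 245577.09 + 606.56 = 246183.65
Import duty = 246183.65 × 24% = 59084.08
Buyer bears (B): 606.56 + 962.66 + 232.27 + 1192.11 = 2993.60
Landed cost (B) = invoice 245577.09 + 2993.60 + duty 59084.08 = 307654.77
Difference = |286373.22 − 307654.77| = 21281.55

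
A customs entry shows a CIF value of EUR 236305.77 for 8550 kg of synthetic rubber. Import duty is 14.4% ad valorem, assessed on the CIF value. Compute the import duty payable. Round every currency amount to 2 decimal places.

Import duty = 236305.77 × 14.4% = 34028.03

Import duty: EUR 34028.03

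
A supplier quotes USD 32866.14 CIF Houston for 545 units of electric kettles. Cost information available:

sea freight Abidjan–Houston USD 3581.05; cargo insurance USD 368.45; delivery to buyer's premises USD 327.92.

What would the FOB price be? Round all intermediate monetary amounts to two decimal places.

FOB price: USD 28916.64

Not relevant to the conversion: delivery — on the buyer under both terms; not part of either seller's price.
From CIF to FOB, the seller no longer bears: freight, insurance.
FOB price = 32866.14 − 3581.05 − 368.45 = 28916.64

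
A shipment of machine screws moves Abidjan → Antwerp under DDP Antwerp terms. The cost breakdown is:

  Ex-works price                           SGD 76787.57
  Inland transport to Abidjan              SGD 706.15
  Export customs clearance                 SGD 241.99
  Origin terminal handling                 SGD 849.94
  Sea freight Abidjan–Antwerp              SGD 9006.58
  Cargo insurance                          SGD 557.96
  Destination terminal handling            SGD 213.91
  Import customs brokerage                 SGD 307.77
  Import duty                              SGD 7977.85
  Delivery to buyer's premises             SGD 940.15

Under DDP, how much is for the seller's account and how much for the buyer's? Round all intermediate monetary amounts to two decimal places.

DDP: the seller bears all costs including import duty.
Seller's account: goods 76787.57 + inland to port 706.15 + export clearance 241.99 + origin terminal 849.94 + freight 9006.58 + insurance 557.96 + destination terminal 213.91 + brokerage 307.77 + duty 7977.85 + delivery 940.15 = 97589.87
Buyer's account: 0.00

Seller: SGD 97589.87; buyer: SGD 0.00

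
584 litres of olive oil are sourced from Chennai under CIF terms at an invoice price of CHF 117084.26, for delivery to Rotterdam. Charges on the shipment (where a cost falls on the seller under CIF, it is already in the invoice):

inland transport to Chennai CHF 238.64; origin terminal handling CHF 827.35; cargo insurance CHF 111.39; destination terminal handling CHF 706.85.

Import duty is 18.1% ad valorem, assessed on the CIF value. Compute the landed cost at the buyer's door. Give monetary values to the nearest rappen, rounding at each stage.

CIF: the seller pays costs through ocean freight and marine insurance to the destination port.
Already in the invoice (seller's account under CIF): inland to port, origin terminal, insurance — exclude.
The CIF price already equals the CIF value: 117084.26
Import duty = 117084.26 × 18.1% = 21192.25
Buyer bears: destination terminal 706.85 + duty 21192.25 = 21899.10
Landed cost = invoice 117084.26 + 21899.10 = 138983.36

Total landed cost: CHF 138983.36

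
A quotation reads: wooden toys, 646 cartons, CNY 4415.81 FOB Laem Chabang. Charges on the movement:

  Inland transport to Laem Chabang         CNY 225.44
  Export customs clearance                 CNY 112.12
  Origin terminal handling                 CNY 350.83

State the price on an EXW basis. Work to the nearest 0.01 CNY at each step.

From FOB to EXW, the seller no longer bears: inland to port, export clearance, origin terminal.
EXW price = 4415.81 − 225.44 − 112.12 − 350.83 = 3727.42

EXW price: CNY 3727.42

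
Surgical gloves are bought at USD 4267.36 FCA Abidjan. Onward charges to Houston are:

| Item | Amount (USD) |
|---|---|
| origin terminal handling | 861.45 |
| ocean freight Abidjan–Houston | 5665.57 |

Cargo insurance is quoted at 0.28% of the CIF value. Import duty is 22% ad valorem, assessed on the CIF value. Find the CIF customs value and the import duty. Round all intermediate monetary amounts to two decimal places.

Let C be the CIF value. C = FCA price + pre-shipment costs + freight + 0.28% × C
C − 0.28% × C = 4267.36 + 861.45 + 5665.57
0.9972 × C = 10794.38
C = 10794.38 / 0.9972 = 10824.69
Insurance premium = 0.28% × 10824.69 = 30.31
Import duty = 10824.69 × 22% = 2381.43

CIF value: USD 10824.69; import duty: USD 2381.43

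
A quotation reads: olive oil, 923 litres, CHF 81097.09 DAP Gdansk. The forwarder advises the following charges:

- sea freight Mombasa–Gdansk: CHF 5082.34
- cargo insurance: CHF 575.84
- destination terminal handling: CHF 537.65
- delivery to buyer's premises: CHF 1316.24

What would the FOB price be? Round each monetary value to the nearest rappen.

FOB price: CHF 73585.02

From DAP to FOB, the seller no longer bears: freight, insurance, destination terminal, delivery.
FOB price = 81097.09 − 5082.34 − 575.84 − 537.65 − 1316.24 = 73585.02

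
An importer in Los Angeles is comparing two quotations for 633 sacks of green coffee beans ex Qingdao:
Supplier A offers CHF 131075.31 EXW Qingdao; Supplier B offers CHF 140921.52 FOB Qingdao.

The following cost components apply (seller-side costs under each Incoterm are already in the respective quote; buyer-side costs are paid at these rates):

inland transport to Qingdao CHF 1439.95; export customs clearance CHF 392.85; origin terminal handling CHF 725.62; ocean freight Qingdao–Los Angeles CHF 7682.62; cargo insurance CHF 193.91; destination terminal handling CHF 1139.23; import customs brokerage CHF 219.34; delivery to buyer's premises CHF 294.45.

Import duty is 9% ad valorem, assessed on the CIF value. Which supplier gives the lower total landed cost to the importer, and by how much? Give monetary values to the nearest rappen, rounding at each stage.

Supplier A is cheaper by CHF 7943.69

Supplier A (EXW):
CIF value = EXW price + inland to port + export clearance + origin terminal + freight + insurance = 131075.31 + 1439.95 + 392.85 + 725.62 + 7682.62 + 193.91 = 141510.26
Import duty = 141510.26 × 9% = 12735.92
Buyer bears (A): 1439.95 + 392.85 + 725.62 + 7682.62 + 193.91 + 1139.23 + 219.34 + 294.45 = 12087.97
Landed cost (A) = invoice 131075.31 + 12087.97 + duty 12735.92 = 155899.20
Supplier B (FOB):
CIF value = FOB price + freight + insurance = 140921.52 + 7682.62 + 193.91 = 148798.05
Import duty = 148798.05 × 9% = 13391.82
Buyer bears (B): 7682.62 + 193.91 + 1139.23 + 219.34 + 294.45 = 9529.55
Landed cost (B) = invoice 140921.52 + 9529.55 + duty 13391.82 = 163842.89
Difference = |155899.20 − 163842.89| = 7943.69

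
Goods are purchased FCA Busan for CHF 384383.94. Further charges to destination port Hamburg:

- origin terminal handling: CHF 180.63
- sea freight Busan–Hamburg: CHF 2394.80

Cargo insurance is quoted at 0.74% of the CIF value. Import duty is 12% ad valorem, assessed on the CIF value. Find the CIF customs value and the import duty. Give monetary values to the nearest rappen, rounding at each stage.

CIF value: CHF 389844.22; import duty: CHF 46781.31

Let C be the CIF value. C = FCA price + pre-shipment costs + freight + 0.74% × C
C − 0.74% × C = 384383.94 + 180.63 + 2394.80
0.9926 × C = 386959.37
C = 386959.37 / 0.9926 = 389844.22
Insurance premium = 0.74% × 389844.22 = 2884.85
Import duty = 389844.22 × 12% = 46781.31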